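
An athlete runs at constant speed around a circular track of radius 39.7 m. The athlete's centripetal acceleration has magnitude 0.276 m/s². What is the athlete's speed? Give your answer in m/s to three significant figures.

a_c = v²/r ⇒ v = √(a_c · r) = √(0.276 × 39.7) = √10.96 = 3.310 m/s.

3.31 m/s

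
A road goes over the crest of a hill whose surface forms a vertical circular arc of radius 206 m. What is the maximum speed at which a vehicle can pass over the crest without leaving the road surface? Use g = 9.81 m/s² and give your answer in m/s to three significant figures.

At the crest the centre of the circle is below the vehicle, so the net downward (centripetal) force is mg − N = mv²/r.
The vehicle leaves the road when N → 0, giving v_max = √(g r) = √(9.81 × 206) = 44.95 m/s.

45.0 m/s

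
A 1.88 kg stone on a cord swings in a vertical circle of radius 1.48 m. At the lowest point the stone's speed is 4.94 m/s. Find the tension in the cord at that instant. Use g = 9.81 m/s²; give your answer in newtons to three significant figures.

49.4 N

At the lowest point, T points up (toward the centre) and the weight mg points down (away from the centre), so the net inward force is T − mg = mv²/r.
T = m(v²/r + g) = 1.88 × ((4.94)²/1.48 + 9.81) = 1.88 × (16.49 + 9.81) = 1.88 × 26.30 = 49.44 N.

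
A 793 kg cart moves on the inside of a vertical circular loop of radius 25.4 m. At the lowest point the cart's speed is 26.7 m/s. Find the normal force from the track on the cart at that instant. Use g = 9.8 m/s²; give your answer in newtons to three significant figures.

At the lowest point, N points up (toward the centre) and the weight mg points down (away from the centre), so the net inward force is N − mg = mv²/r.
N = m(v²/r + g) = 793 × ((26.7)²/25.4 + 9.8) = 793 × (28.07 + 9.8) = 793 × 37.87 = 30030 N.

30000 N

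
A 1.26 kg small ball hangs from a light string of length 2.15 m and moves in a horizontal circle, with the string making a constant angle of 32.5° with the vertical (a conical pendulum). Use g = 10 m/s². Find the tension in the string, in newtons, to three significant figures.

14.9 N

Vertically the bob has no acceleration, so T cosθ = mg.
T = mg/cosθ = 1.26 × 10.0 / cos 32.5° = 12.60/0.8434 = 14.94 N.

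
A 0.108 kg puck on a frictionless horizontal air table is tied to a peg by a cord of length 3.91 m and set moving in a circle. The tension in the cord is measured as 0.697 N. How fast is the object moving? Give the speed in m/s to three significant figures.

5.02 m/s

T = m v²/r ⇒ v = √(T r / m) = √(0.697 × 3.91 / 0.108) = √25.23 = 5.023 m/s.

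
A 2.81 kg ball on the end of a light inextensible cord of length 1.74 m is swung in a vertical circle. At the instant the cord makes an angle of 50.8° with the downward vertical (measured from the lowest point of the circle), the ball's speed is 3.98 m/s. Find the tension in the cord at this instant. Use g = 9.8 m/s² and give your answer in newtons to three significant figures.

43.0 N

Take the radial direction toward the centre of the circle as positive. The component of the weight along the string toward the centre is −mg cos φ (φ measured from the bottom), so Newton's second law along the string gives T − mg cos φ = m v²/r.
cos 50.8° = 0.6320, so T = m(v²/r + g cos φ) = 2.81 × ((3.98)²/1.74 + 9.8 × 0.6320) = 2.81 × (9.104 + (6.194)) = 2.81 × 15.30 = 42.99 N.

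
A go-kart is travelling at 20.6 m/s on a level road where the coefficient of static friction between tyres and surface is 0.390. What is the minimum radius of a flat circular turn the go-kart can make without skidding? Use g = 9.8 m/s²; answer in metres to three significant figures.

111 m

At the limit, μ_s m g = m v²/r, so r_min = v²/(μ_s g) = (20.6)²/(0.390 × 9.8) = 424.4/3.822 = 111.0 m.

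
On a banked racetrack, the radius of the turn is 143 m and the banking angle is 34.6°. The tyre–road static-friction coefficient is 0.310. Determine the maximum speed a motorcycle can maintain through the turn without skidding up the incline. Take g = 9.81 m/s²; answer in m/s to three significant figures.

At the maximum speed, friction acts down the slope at its limiting value f = μN. Radially (horizontal, toward centre): N sinθ + μN cosθ = mv²/r. Vertically: N cosθ − μN sinθ = mg.
Dividing: v² = r g (sinθ + μcosθ)/(cosθ − μsinθ).
sinθ + μcosθ = 0.5678 + 0.310×0.8231 = 0.8230; cosθ − μsinθ = 0.8231 − 0.310×0.5678 = 0.6471.
v² = 143 × 9.81 × 0.8230/0.6471 = 1784 m²/s², so v = 42.24 m/s.

42.2 m/s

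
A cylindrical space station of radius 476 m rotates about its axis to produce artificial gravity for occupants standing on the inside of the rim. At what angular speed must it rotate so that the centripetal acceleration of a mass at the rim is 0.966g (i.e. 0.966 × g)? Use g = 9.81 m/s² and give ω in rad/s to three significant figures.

Centripetal acceleration a_c = ω²r. Setting ω²r = 0.966g:
ω = √(0.966g / r) = √(0.966 × 9.81 / 476) = √0.01991 = 0.1411 rad/s.

0.141 rad/s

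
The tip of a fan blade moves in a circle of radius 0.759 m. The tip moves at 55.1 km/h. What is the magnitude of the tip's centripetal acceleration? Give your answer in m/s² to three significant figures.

309 m/s²

v = 55.1 km/h = 55.1/3.6 = 15.31 m/s.
a_c = v²/r = (15.31)²/0.759 = 234.3/0.759 = 308.6 m/s².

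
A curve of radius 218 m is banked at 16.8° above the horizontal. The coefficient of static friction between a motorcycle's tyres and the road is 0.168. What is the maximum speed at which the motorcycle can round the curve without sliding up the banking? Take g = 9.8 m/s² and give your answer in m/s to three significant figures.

At the maximum speed, friction acts down the slope at its limiting value f = μN. Radially (horizontal, toward centre): N sinθ + μN cosθ = mv²/r. Vertically: N cosθ − μN sinθ = mg.
Dividing: v² = r g (sinθ + μcosθ)/(cosθ − μsinθ).
sinθ + μcosθ = 0.2890 + 0.168×0.9573 = 0.4499; cosθ − μsinθ = 0.9573 − 0.168×0.2890 = 0.9088.
v² = 218 × 9.8 × 0.4499/0.9088 = 1058 m²/s², so v = 32.52 m/s.

32.5 m/s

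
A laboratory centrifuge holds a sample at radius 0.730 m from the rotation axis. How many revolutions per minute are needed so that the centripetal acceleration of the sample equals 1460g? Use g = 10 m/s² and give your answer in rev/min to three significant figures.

1350 rev/min

Require ω²r = 1460g, so ω = √(1460 × 10.0/0.730) = 141.4 rad/s.
In rev/min: ω × 60/(2π) = 141.4 × 60/(2π) = 1350 rev/min.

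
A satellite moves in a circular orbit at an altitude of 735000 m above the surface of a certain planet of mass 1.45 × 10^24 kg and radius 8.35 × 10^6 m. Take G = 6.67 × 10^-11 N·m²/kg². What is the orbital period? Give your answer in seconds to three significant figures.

r = R + h = 8.35 × 10^6 + 735000 = 9.085 × 10^6 m. Gravity provides the centripetal force: G M m / r² = m v² / r ⇒ v = √(GM/r) = 3263 m/s.
T = 2πr/v = 2π × 9.085 × 10^6 / 3263 = 17500 s.

17500 s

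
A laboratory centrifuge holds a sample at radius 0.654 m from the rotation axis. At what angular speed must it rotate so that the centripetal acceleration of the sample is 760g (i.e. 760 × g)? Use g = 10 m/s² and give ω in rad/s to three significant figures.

Centripetal acceleration a_c = ω²r. Setting ω²r = 760g:
ω = √(760g / r) = √(760 × 10.0 / 0.654) = √11620 = 107.8 rad/s.

108 rad/s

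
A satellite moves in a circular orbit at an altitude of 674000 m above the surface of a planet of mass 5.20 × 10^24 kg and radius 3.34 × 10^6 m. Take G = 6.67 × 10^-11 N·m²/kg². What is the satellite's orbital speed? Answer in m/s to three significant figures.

9300 m/s

Orbital radius r = R + h = 3.34 × 10^6 + 674000 = 4.014 × 10^6 m.
Gravity supplies the centripetal force: G M m / r² = m v² / r, so v = √(GM/r).
v = √(6.67 × 10^-11 × 5.20 × 10^24 / 4.014 × 10^6) = √(8.641 × 10^7) = 9296 m/s.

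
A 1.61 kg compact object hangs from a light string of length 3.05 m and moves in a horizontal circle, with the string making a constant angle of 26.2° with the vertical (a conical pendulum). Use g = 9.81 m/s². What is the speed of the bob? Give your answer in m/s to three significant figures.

The radius of the circle is r = L sinθ = 3.05 × sin 26.2° = 1.347 m.
Horizontally T sinθ = mv²/r and vertically T cosθ = mg, so tanθ = v²/(rg).
v = √(r g tanθ) = √(1.347 × 9.81 × 0.4921) = √6.500 = 2.550 m/s.

2.55 m/s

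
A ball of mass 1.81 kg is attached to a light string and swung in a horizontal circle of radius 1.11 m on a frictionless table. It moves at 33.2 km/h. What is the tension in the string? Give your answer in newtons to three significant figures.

v = 33.2 km/h = 33.2/3.6 = 9.222 m/s.
The tension is the only horizontal force, so it supplies the full centripetal force: T = m v²/r = 1.81 × (9.222)²/1.11 = 1.81 × 85.05/1.11 = 138.7 N.

139 N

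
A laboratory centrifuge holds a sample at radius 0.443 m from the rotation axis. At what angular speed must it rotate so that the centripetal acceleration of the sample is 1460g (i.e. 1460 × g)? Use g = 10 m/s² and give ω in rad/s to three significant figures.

182 rad/s

Centripetal acceleration a_c = ω²r. Setting ω²r = 1460g:
ω = √(1460g / r) = √(1460 × 10.0 / 0.443) = √32960 = 181.5 rad/s.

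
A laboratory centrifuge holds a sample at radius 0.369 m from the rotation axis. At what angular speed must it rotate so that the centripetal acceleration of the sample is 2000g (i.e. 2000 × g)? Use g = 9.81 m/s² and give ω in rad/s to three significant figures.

Centripetal acceleration a_c = ω²r. Setting ω²r = 2000g:
ω = √(2000g / r) = √(2000 × 9.81 / 0.369) = √53170 = 230.6 rad/s.

231 rad/s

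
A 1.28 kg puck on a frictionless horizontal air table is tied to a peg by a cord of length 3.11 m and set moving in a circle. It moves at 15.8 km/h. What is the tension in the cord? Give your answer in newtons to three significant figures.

v = 15.8 km/h = 15.8/3.6 = 4.389 m/s.
The tension is the only horizontal force, so it supplies the full centripetal force: T = m v²/r = 1.28 × (4.389)²/3.11 = 1.28 × 19.26/3.11 = 7.928 N.

7.93 N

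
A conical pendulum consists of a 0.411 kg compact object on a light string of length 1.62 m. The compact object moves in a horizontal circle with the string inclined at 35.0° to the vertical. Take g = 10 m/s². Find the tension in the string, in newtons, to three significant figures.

Vertically the bob has no acceleration, so T cosθ = mg.
T = mg/cosθ = 0.411 × 10.0 / cos 35.0° = 4.110/0.8192 = 5.017 N.

5.02 N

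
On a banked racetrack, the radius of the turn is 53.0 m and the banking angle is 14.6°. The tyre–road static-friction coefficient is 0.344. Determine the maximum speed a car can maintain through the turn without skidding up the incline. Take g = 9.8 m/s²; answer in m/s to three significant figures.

18.6 m/s

At the maximum speed, friction acts down the slope at its limiting value f = μN. Radially (horizontal, toward centre): N sinθ + μN cosθ = mv²/r. Vertically: N cosθ − μN sinθ = mg.
Dividing: v² = r g (sinθ + μcosθ)/(cosθ − μsinθ).
sinθ + μcosθ = 0.2521 + 0.344×0.9677 = 0.5850; cosθ − μsinθ = 0.9677 − 0.344×0.2521 = 0.8810.
v² = 53.0 × 9.8 × 0.5850/0.8810 = 344.9 m²/s², so v = 18.57 m/s.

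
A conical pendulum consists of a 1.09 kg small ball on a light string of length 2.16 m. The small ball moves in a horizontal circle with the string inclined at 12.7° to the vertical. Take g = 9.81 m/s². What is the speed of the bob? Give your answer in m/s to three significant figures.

1.02 m/s

The radius of the circle is r = L sinθ = 2.16 × sin 12.7° = 0.4749 m.
Horizontally T sinθ = mv²/r and vertically T cosθ = mg, so tanθ = v²/(rg).
v = √(r g tanθ) = √(0.4749 × 9.81 × 0.2254) = √1.050 = 1.025 m/s.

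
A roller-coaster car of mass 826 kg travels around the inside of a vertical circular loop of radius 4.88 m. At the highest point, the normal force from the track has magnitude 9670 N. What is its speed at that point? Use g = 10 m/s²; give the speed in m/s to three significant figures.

At the top, N + mg = mv²/r, so v = √(r(N/m + g)) = √(4.88 × (9670/826 + 10.0)) = √(4.88 × 21.71) = √105.9 = 10.29 m/s.

10.3 m/s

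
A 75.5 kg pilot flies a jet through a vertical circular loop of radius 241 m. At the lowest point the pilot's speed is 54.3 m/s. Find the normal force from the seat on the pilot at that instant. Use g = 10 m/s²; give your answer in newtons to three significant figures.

At the lowest point, N points up (toward the centre) and the weight mg points down (away from the centre), so the net inward force is N − mg = mv²/r.
N = m(v²/r + g) = 75.5 × ((54.3)²/241 + 10.0) = 75.5 × (12.23 + 10.0) = 75.5 × 22.23 = 1679 N.

1680 N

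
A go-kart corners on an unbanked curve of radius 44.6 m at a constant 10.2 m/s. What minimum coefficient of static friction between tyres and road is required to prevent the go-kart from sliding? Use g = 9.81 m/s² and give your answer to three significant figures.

Friction provides the centripetal force: μ_s m g = m v²/r, so μ_s = v²/(g r) = (10.20)²/(9.81 × 44.6) = 104.0/437.5 = 0.2378.

0.238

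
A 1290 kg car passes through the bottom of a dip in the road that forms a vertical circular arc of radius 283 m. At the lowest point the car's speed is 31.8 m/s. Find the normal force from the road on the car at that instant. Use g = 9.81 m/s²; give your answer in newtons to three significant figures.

17300 N

At the lowest point, N points up (toward the centre) and the weight mg points down (away from the centre), so the net inward force is N − mg = mv²/r.
N = m(v²/r + g) = 1290 × ((31.8)²/283 + 9.81) = 1290 × (3.573 + 9.81) = 1290 × 13.38 = 17260 N.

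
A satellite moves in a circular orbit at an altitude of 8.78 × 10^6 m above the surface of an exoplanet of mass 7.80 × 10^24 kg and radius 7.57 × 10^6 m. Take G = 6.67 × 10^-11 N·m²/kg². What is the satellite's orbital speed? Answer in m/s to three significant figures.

Orbital radius r = R + h = 7.57 × 10^6 + 8.78 × 10^6 = 1.635 × 10^7 m.
Gravity supplies the centripetal force: G M m / r² = m v² / r, so v = √(GM/r).
v = √(6.67 × 10^-11 × 7.80 × 10^24 / 1.635 × 10^7) = √(3.182 × 10^7) = 5641 m/s.

5640 m/s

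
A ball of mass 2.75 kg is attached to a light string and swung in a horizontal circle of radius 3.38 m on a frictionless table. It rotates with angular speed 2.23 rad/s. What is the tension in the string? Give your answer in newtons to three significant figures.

46.2 N

v = ωr = 2.23 × 3.38 = 7.537 m/s.
The tension is the only horizontal force, so it supplies the full centripetal force: T = m v²/r = 2.75 × (7.537)²/3.38 = 2.75 × 56.81/3.38 = 46.22 N.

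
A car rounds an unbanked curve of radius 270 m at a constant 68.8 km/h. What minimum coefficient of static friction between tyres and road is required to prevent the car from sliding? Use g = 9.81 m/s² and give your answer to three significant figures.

v = 68.8/3.6 = 19.11 m/s.
Friction provides the centripetal force: μ_s m g = m v²/r, so μ_s = v²/(g r) = (19.11)²/(9.81 × 270) = 365.2/2649 = 0.1379.

0.138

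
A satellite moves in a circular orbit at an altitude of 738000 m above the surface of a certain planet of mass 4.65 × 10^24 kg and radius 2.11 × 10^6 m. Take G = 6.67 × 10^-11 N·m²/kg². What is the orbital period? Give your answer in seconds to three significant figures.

r = R + h = 2.11 × 10^6 + 738000 = 2.848 × 10^6 m. Gravity provides the centripetal force: G M m / r² = m v² / r ⇒ v = √(GM/r) = 10440 m/s.
T = 2πr/v = 2π × 2.848 × 10^6 / 10440 = 1715 s.

1710 s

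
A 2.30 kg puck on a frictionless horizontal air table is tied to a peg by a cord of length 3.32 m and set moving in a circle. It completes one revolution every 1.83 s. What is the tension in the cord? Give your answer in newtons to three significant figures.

90.0 N

v = 2πr/T = 2π × 3.32/1.83 = 11.40 m/s.
The tension is the only horizontal force, so it supplies the full centripetal force: T = m v²/r = 2.30 × (11.40)²/3.32 = 2.30 × 129.9/3.32 = 90.02 N.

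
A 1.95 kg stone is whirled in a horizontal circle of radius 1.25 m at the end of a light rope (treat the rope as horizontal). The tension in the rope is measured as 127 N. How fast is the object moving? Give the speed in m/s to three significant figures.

9.02 m/s

T = m v²/r ⇒ v = √(T r / m) = √(127 × 1.25 / 1.95) = √81.41 = 9.023 m/s.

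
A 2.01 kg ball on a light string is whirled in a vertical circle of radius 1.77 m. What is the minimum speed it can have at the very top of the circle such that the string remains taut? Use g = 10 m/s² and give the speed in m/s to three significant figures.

At the highest point the centre is directly below, so both the weight and T act inward: T + mg = mv²/r.
At minimum speed T → 0, so mg = mv_min²/r ⇒ v_min = √(g r) = √(10.0 × 1.77) = 4.207 m/s.

4.21 m/s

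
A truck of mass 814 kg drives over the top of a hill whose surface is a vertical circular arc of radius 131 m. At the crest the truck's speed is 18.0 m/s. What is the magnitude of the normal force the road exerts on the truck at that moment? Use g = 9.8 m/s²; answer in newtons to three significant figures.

At the crest the centripetal acceleration points downward (toward the centre of the arc), so mg − N = mv²/r.
N = m(g − v²/r) = 814 × (9.8 − (18.0)²/131) = 814 × (9.8 − 2.473) = 814 × 7.327 = 5964 N.

5960 N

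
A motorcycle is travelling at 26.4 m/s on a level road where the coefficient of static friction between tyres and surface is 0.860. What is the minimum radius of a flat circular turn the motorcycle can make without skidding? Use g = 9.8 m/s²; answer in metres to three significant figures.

At the limit, μ_s m g = m v²/r, so r_min = v²/(μ_s g) = (26.4)²/(0.860 × 9.8) = 697.0/8.428 = 82.70 m.

82.7 m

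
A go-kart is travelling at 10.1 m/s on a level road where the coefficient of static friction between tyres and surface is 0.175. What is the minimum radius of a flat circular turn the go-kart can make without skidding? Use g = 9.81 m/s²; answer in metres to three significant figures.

59.4 m

At the limit, μ_s m g = m v²/r, so r_min = v²/(μ_s g) = (10.1)²/(0.175 × 9.81) = 102.0/1.717 = 59.42 m.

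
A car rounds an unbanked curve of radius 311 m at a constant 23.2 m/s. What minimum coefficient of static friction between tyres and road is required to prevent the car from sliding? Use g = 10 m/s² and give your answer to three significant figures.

0.173

Friction provides the centripetal force: μ_s m g = m v²/r, so μ_s = v²/(g r) = (23.20)²/(10.0 × 311) = 538.2/3110 = 0.1731.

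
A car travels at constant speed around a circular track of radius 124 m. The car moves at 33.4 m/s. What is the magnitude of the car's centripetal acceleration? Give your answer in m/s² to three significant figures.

9.00 m/s²

a_c = v²/r = (33.40)²/124 = 1116/124 = 8.996 m/s².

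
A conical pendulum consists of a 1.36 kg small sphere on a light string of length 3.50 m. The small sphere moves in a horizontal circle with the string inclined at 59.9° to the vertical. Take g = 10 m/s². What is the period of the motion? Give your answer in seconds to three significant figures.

r = L sinθ = 3.028 m. From T sinθ = mω²r and T cosθ = mg: tanθ = ω²r/g, so ω² = g tanθ / r = g/(L cosθ).
ω = √(g/(L cosθ)) = √(10.0/(3.50 × 0.5015)) = √5.697 = 2.387 rad/s.
Period = 2π/ω = 2.632 s.

2.63 s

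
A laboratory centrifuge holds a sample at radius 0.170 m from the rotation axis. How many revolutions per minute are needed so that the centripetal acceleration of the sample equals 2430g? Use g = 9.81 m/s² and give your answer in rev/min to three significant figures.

Require ω²r = 2430g, so ω = √(2430 × 9.81/0.170) = 374.5 rad/s.
In rev/min: ω × 60/(2π) = 374.5 × 60/(2π) = 3576 rev/min.

3580 rev/min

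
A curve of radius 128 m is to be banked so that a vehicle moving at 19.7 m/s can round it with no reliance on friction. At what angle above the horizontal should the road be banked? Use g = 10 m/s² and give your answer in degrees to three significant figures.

16.9°

For a frictionless banked turn: horizontally N sinθ = mv²/r and vertically N cosθ = mg.
Dividing: tanθ = v²/(r g) = (19.7)²/(128 × 10.0) = 388.1/1280 = 0.3032.
θ = arctan(0.3032) = 16.87°.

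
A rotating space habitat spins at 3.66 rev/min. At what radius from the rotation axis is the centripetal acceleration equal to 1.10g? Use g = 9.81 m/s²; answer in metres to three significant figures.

ω = 3.66 rev/min × 2π/60 = 0.3833 rad/s.
a_c = ω²r = 1.10g ⇒ r = 1.10 × 9.81 / (0.3833)² = 10.79/0.1469 = 73.46 m.

73.5 m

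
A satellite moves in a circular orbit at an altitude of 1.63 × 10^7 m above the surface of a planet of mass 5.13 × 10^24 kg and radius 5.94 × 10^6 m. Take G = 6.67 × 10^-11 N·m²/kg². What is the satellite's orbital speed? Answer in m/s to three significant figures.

Orbital radius r = R + h = 5.94 × 10^6 + 1.63 × 10^7 = 2.224 × 10^7 m.
Gravity supplies the centripetal force: G M m / r² = m v² / r, so v = √(GM/r).
v = √(6.67 × 10^-11 × 5.13 × 10^24 / 2.224 × 10^7) = √(1.539 × 10^7) = 3922 m/s.

3920 m/s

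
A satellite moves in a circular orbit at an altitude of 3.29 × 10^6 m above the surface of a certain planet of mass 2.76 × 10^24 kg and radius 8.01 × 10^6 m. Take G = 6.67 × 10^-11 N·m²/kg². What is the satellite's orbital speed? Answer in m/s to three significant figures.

4040 m/s

Orbital radius r = R + h = 8.01 × 10^6 + 3.29 × 10^6 = 1.130 × 10^7 m.
Gravity supplies the centripetal force: G M m / r² = m v² / r, so v = √(GM/r).
v = √(6.67 × 10^-11 × 2.76 × 10^24 / 1.130 × 10^7) = √(1.629 × 10^7) = 4036 m/s.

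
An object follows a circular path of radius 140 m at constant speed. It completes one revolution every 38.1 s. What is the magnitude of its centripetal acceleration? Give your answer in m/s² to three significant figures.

3.81 m/s²

v = 2πr/T = 2π × 140/38.1 = 23.09 m/s.
a_c = v²/r = (23.09)²/140 = 533.0/140 = 3.807 m/s².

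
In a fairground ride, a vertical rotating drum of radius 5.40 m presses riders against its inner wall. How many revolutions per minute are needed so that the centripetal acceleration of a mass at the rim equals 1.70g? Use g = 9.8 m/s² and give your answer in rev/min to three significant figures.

16.8 rev/min

Require ω²r = 1.70g, so ω = √(1.70 × 9.8/5.40) = 1.756 rad/s.
In rev/min: ω × 60/(2π) = 1.756 × 60/(2π) = 16.77 rev/min.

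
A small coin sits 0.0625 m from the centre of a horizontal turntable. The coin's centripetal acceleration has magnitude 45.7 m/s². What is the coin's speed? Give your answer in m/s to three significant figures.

1.69 m/s

a_c = v²/r ⇒ v = √(a_c · r) = √(45.7 × 0.0625) = √2.856 = 1.690 m/s.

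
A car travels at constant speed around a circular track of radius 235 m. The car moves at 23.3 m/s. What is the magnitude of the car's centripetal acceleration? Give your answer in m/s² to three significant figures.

a_c = v²/r = (23.30)²/235 = 542.9/235 = 2.310 m/s².

2.31 m/s²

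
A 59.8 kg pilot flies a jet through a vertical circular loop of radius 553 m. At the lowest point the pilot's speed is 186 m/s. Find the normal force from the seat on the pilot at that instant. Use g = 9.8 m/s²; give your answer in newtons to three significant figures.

4330 N

At the lowest point, N points up (toward the centre) and the weight mg points down (away from the centre), so the net inward force is N − mg = mv²/r.
N = m(v²/r + g) = 59.8 × ((186)²/553 + 9.8) = 59.8 × (62.56 + 9.8) = 59.8 × 72.36 = 4327 N.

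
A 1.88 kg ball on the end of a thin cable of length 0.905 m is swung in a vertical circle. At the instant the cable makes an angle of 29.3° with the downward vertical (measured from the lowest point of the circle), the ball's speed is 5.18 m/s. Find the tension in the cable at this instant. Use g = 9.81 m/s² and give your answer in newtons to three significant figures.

71.8 N

Take the radial direction toward the centre of the circle as positive. The component of the weight along the string toward the centre is −mg cos φ (φ measured from the bottom), so Newton's second law along the string gives T − mg cos φ = m v²/r.
cos 29.3° = 0.8721, so T = m(v²/r + g cos φ) = 1.88 × ((5.18)²/0.905 + 9.81 × 0.8721) = 1.88 × (29.65 + (8.555)) = 1.88 × 38.20 = 71.82 N.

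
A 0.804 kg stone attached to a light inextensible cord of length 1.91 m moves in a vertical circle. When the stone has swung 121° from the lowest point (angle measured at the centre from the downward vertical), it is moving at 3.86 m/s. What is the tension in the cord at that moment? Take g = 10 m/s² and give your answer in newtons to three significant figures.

Take the radial direction toward the centre of the circle as positive. The component of the weight along the string toward the centre is −mg cos φ (φ measured from the bottom), so Newton's second law along the string gives T − mg cos φ = m v²/r.
cos 121° = -0.5150, so T = m(v²/r + g cos φ) = 0.804 × ((3.86)²/1.91 + 10.0 × -0.5150) = 0.804 × (7.801 + (-5.150)) = 0.804 × 2.650 = 2.131 N.

2.13 N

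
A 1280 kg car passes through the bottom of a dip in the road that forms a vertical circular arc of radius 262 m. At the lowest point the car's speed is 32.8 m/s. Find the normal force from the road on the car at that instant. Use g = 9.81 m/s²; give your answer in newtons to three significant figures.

At the lowest point, N points up (toward the centre) and the weight mg points down (away from the centre), so the net inward force is N − mg = mv²/r.
N = m(v²/r + g) = 1280 × ((32.8)²/262 + 9.81) = 1280 × (4.106 + 9.81) = 1280 × 13.92 = 17810 N.

17800 N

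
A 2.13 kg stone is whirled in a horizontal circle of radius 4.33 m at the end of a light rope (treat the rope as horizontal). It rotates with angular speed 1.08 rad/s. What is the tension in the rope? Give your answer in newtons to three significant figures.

10.8 N

v = ωr = 1.08 × 4.33 = 4.676 m/s.
The tension is the only horizontal force, so it supplies the full centripetal force: T = m v²/r = 2.13 × (4.676)²/4.33 = 2.13 × 21.87/4.33 = 10.76 N.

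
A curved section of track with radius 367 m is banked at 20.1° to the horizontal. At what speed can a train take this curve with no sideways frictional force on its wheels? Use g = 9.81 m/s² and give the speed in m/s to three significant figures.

On a frictionless banked curve, N sinθ = mv²/r and N cosθ = mg, so tanθ = v²/(rg).
v = √(r g tanθ) = √(367 × 9.81 × tan 20.1°) = √(367 × 9.81 × 0.3659) = √1318 = 36.30 m/s.

36.3 m/s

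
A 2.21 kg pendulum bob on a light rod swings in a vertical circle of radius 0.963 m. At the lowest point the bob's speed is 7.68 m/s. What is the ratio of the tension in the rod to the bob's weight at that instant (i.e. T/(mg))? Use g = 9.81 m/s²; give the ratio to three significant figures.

7.24

At the bottom, T − mg = mv²/r, so T = m(v²/r + g) and T/(mg) = v²/(rg) + 1 = (7.68)²/(0.963 × 9.81) + 1 = 6.243 + 1 = 7.243.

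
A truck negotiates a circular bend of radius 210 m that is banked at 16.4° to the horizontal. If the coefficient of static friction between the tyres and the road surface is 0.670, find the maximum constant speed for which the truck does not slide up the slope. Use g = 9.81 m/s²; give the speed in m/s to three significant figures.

49.7 m/s

At the maximum speed, friction acts down the slope at its limiting value f = μN. Radially (horizontal, toward centre): N sinθ + μN cosθ = mv²/r. Vertically: N cosθ − μN sinθ = mg.
Dividing: v² = r g (sinθ + μcosθ)/(cosθ − μsinθ).
sinθ + μcosθ = 0.2823 + 0.670×0.9593 = 0.9251; cosθ − μsinθ = 0.9593 − 0.670×0.2823 = 0.7701.
v² = 210 × 9.81 × 0.9251/0.7701 = 2475 m²/s², so v = 49.74 m/s.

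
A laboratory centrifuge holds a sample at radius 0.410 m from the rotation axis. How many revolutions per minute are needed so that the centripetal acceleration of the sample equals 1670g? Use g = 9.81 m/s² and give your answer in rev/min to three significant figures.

1910 rev/min

Require ω²r = 1670g, so ω = √(1670 × 9.81/0.410) = 199.9 rad/s.
In rev/min: ω × 60/(2π) = 199.9 × 60/(2π) = 1909 rev/min.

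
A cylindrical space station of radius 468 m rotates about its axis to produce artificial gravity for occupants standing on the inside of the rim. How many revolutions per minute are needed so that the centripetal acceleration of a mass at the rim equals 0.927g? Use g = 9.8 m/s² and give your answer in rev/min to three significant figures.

1.33 rev/min

Require ω²r = 0.927g, so ω = √(0.927 × 9.8/468) = 0.1393 rad/s.
In rev/min: ω × 60/(2π) = 0.1393 × 60/(2π) = 1.330 rev/min.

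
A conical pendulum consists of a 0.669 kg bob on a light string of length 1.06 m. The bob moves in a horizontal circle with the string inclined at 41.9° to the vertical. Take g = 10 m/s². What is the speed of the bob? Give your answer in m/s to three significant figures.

2.52 m/s

The radius of the circle is r = L sinθ = 1.06 × sin 41.9° = 0.7079 m.
Horizontally T sinθ = mv²/r and vertically T cosθ = mg, so tanθ = v²/(rg).
v = √(r g tanθ) = √(0.7079 × 10.0 × 0.8972) = √6.352 = 2.520 m/s.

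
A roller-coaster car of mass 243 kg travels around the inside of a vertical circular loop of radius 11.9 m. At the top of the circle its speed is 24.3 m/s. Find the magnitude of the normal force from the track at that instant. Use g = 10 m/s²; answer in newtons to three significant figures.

9630 N

At the top, both N and the weight mg point inward (toward the centre), so N + mg = mv²/r.
N = m(v²/r − g) = 243 × ((24.3)²/11.9 − 10.0) = 243 × (49.62 − 10.0) = 243 × 39.62 = 9628 N.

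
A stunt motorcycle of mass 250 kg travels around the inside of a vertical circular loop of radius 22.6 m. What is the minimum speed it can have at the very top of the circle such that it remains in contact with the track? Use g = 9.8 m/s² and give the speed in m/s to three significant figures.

At the top, both weight mg and N point toward the centre: N + mg = mv²/r.
At minimum speed N → 0, so mg = mv_min²/r ⇒ v_min = √(g r) = √(9.8 × 22.6) = 14.88 m/s.

14.9 m/s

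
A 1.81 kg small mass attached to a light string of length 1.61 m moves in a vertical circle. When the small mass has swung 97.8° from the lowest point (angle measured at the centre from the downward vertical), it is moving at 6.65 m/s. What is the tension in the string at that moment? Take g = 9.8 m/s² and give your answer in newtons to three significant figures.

47.3 N

Take the radial direction toward the centre of the circle as positive. The component of the weight along the string toward the centre is −mg cos φ (φ measured from the bottom), so Newton's second law along the string gives T − mg cos φ = m v²/r.
cos 97.8° = -0.1357, so T = m(v²/r + g cos φ) = 1.81 × ((6.65)²/1.61 + 9.8 × -0.1357) = 1.81 × (27.47 + (-1.330)) = 1.81 × 26.14 = 47.31 N.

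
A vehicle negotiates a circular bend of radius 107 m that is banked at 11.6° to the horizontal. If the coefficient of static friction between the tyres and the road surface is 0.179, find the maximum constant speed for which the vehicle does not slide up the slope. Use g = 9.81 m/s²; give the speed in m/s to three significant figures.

At the maximum speed, friction acts down the slope at its limiting value f = μN. Radially (horizontal, toward centre): N sinθ + μN cosθ = mv²/r. Vertically: N cosθ − μN sinθ = mg.
Dividing: v² = r g (sinθ + μcosθ)/(cosθ − μsinθ).
sinθ + μcosθ = 0.2011 + 0.179×0.9796 = 0.3764; cosθ − μsinθ = 0.9796 − 0.179×0.2011 = 0.9436.
v² = 107 × 9.81 × 0.3764/0.9436 = 418.7 m²/s², so v = 20.46 m/s.

20.5 m/s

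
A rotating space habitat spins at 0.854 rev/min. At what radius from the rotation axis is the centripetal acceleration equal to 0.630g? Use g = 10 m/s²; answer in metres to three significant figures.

ω = 0.854 rev/min × 2π/60 = 0.08943 rad/s.
a_c = ω²r = 0.630g ⇒ r = 0.630 × 10.0 / (0.08943)² = 6.300/0.007998 = 787.7 m.

788 m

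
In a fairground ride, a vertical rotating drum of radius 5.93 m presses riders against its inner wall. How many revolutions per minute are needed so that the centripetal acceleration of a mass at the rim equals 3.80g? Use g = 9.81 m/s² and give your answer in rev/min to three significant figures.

23.9 rev/min

Require ω²r = 3.80g, so ω = √(3.80 × 9.81/5.93) = 2.507 rad/s.
In rev/min: ω × 60/(2π) = 2.507 × 60/(2π) = 23.94 rev/min.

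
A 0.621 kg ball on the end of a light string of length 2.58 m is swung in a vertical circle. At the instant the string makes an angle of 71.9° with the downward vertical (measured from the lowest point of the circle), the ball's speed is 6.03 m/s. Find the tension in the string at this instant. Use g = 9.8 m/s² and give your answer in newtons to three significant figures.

10.6 N

Take the radial direction toward the centre of the circle as positive. The component of the weight along the string toward the centre is −mg cos φ (φ measured from the bottom), so Newton's second law along the string gives T − mg cos φ = m v²/r.
cos 71.9° = 0.3107, so T = m(v²/r + g cos φ) = 0.621 × ((6.03)²/2.58 + 9.8 × 0.3107) = 0.621 × (14.09 + (3.045)) = 0.621 × 17.14 = 10.64 N.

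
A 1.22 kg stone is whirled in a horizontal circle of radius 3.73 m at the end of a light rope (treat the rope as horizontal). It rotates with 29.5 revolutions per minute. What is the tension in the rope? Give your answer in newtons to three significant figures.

43.4 N

ω = 29.5 rev/min × 2π/60 = 3.089 rad/s, so v = ωr = 3.089 × 3.73 = 11.52 m/s.
The tension is the only horizontal force, so it supplies the full centripetal force: T = m v²/r = 1.22 × (11.52)²/3.73 = 1.22 × 132.8/3.73 = 43.43 N.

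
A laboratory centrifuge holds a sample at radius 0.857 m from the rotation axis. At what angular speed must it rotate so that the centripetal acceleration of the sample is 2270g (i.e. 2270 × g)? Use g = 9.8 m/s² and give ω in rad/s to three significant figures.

161 rad/s

Centripetal acceleration a_c = ω²r. Setting ω²r = 2270g:
ω = √(2270g / r) = √(2270 × 9.8 / 0.857) = √25960 = 161.1 rad/s.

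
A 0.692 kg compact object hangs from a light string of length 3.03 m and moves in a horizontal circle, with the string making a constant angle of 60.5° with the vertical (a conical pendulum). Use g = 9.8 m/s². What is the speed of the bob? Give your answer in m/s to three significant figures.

The radius of the circle is r = L sinθ = 3.03 × sin 60.5° = 2.637 m.
Horizontally T sinθ = mv²/r and vertically T cosθ = mg, so tanθ = v²/(rg).
v = √(r g tanθ) = √(2.637 × 9.8 × 1.767) = √45.68 = 6.759 m/s.

6.76 m/s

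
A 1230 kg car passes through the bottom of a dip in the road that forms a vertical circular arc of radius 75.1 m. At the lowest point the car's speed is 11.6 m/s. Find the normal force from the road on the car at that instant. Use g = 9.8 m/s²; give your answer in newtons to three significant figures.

At the lowest point, N points up (toward the centre) and the weight mg points down (away from the centre), so the net inward force is N − mg = mv²/r.
N = m(v²/r + g) = 1230 × ((11.6)²/75.1 + 9.8) = 1230 × (1.792 + 9.8) = 1230 × 11.59 = 14260 N.

14300 N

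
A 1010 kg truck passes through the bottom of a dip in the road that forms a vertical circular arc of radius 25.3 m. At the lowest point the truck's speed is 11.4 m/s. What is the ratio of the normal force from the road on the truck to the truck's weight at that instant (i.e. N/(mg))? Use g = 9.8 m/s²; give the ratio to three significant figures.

1.52

At the bottom, N − mg = mv²/r, so N = m(v²/r + g) and N/(mg) = v²/(rg) + 1 = (11.4)²/(25.3 × 9.8) + 1 = 0.5242 + 1 = 1.524.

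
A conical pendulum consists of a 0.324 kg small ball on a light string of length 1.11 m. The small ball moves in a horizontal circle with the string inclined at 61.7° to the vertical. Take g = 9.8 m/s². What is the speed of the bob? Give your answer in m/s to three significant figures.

The radius of the circle is r = L sinθ = 1.11 × sin 61.7° = 0.9773 m.
Horizontally T sinθ = mv²/r and vertically T cosθ = mg, so tanθ = v²/(rg).
v = √(r g tanθ) = √(0.9773 × 9.8 × 1.857) = √17.79 = 4.218 m/s.

4.22 m/s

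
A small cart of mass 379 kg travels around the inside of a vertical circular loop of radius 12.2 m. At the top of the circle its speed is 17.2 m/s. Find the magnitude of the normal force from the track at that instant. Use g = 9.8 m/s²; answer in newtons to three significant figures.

At the top, both N and the weight mg point inward (toward the centre), so N + mg = mv²/r.
N = m(v²/r − g) = 379 × ((17.2)²/12.2 − 9.8) = 379 × (24.25 − 9.8) = 379 × 14.45 = 5476 N.

5480 N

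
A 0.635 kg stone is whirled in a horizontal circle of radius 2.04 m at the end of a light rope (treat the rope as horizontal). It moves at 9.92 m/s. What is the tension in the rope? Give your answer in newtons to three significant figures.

30.6 N

The tension is the only horizontal force, so it supplies the full centripetal force: T = m v²/r = 0.635 × (9.920)²/2.04 = 0.635 × 98.41/2.04 = 30.63 N.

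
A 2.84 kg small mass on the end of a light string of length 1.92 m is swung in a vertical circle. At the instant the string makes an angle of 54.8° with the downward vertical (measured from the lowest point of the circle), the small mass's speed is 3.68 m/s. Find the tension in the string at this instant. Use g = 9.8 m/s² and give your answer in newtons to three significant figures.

Take the radial direction toward the centre of the circle as positive. The component of the weight along the string toward the centre is −mg cos φ (φ measured from the bottom), so Newton's second law along the string gives T − mg cos φ = m v²/r.
cos 54.8° = 0.5764, so T = m(v²/r + g cos φ) = 2.84 × ((3.68)²/1.92 + 9.8 × 0.5764) = 2.84 × (7.053 + (5.649)) = 2.84 × 12.70 = 36.07 N.

36.1 N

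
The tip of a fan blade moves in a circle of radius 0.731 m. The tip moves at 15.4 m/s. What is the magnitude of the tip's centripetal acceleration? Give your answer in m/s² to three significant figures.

a_c = v²/r = (15.40)²/0.731 = 237.2/0.731 = 324.4 m/s².

324 m/s²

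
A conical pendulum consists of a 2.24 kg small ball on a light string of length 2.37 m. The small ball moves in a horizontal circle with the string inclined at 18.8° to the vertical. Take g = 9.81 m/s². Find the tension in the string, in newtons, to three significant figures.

Vertically the bob has no acceleration, so T cosθ = mg.
T = mg/cosθ = 2.24 × 9.81 / cos 18.8° = 21.97/0.9466 = 23.21 N.

23.2 N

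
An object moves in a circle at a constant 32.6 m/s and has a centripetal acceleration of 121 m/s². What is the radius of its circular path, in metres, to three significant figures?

a_c = v²/r ⇒ r = v²/a_c = (32.6)²/121 = 1063/121 = 8.783 m.

8.78 m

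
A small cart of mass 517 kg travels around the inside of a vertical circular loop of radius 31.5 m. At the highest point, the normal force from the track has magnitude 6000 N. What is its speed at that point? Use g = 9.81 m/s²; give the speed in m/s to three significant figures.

26.0 m/s

At the top, N + mg = mv²/r, so v = √(r(N/m + g)) = √(31.5 × (6000/517 + 9.81)) = √(31.5 × 21.42) = √674.6 = 25.97 m/s.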